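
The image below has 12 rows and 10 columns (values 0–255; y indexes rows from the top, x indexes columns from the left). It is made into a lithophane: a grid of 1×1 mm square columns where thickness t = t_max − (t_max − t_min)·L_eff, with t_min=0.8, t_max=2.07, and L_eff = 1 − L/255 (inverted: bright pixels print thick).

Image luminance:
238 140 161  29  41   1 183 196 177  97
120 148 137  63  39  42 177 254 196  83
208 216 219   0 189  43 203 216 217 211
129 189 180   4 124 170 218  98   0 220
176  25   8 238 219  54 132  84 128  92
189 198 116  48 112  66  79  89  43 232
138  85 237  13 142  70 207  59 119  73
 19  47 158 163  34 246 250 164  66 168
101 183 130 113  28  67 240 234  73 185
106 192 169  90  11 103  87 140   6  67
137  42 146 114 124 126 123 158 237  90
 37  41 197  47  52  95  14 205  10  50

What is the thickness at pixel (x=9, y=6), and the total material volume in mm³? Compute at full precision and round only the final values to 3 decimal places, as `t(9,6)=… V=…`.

span = t_max - t_min = 2.07 - 0.8 = 1.270
L(9,6) = 73, L_eff = 1 - 73/255 = 0.713725 (inverted)
t(9,6) = 2.07 - 1.270·0.713725 = 1.164
Σt over all 12·10 pixels = 1079741/6375 ≈ 169.3711373
V = pitch²·Σt = 1²·1079741/6375 = 169.371

t(9,6)=1.164 V=169.371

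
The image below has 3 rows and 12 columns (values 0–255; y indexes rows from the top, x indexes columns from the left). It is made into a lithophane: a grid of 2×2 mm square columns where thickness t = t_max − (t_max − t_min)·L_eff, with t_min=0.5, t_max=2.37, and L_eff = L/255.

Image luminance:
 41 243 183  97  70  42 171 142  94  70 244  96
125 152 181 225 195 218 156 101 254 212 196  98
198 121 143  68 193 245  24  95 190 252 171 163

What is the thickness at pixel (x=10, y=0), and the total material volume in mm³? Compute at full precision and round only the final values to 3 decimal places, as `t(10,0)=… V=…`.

span = t_max - t_min = 2.37 - 0.5 = 1.870
L(10,0) = 244, L_eff = 244/255 = 0.956863
t(10,0) = 2.37 - 1.870·0.956863 = 0.581
Σt over all 3·12 pixels = 45.214
V = pitch²·Σt = 2²·45.214 = 180.856

t(10,0)=0.581 V=180.856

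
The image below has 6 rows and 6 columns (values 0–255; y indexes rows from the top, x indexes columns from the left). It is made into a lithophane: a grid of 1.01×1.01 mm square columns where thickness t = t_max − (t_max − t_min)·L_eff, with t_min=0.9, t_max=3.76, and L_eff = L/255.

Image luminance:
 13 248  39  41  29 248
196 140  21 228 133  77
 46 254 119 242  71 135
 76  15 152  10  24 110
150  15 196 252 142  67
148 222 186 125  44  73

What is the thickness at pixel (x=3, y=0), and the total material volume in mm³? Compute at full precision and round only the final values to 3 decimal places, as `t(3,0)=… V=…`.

span = t_max - t_min = 3.76 - 0.9 = 2.860
L(3,0) = 41, L_eff = 41/255 = 0.160784
t(3,0) = 3.76 - 2.860·0.160784 = 3.300
Σt over all 6·6 pixels = 370933/4250 ≈ 87.2783529
V = pitch²·Σt = 1.01²·370933/4250 = 89.033

t(3,0)=3.300 V=89.033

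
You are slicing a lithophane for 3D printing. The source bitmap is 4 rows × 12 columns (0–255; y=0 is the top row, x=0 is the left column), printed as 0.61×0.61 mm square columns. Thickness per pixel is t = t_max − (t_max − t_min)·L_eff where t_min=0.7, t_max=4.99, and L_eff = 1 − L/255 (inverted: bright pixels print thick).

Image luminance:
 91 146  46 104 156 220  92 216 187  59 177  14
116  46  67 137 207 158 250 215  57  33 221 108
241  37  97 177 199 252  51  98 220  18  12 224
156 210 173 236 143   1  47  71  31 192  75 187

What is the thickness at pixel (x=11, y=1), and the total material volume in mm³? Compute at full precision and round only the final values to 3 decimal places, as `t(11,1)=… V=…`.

span = t_max - t_min = 4.99 - 0.7 = 4.290
L(11,1) = 108, L_eff = 1 - 108/255 = 0.576471 (inverted)
t(11,1) = 4.99 - 4.290·0.576471 = 2.517
Σt over all 4·12 pixels = 1182353/8500 ≈ 139.1003529
V = pitch²·Σt = 0.61²·1182353/8500 = 51.759

t(11,1)=2.517 V=51.759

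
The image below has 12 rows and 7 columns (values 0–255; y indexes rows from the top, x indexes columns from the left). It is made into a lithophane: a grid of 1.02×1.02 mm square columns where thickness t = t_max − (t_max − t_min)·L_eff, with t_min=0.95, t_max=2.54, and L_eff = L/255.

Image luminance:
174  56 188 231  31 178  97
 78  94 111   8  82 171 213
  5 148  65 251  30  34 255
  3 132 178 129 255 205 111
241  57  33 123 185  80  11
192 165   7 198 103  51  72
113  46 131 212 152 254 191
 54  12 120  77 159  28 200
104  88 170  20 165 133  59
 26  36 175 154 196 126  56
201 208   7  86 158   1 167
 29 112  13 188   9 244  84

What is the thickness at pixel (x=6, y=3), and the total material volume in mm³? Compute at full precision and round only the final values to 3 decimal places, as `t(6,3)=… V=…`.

t(6,3)=1.848 V=158.438

span = t_max - t_min = 2.54 - 0.95 = 1.590
L(6,3) = 111, L_eff = 111/255 = 0.435294
t(6,3) = 2.54 - 1.590·0.435294 = 1.848
Σt over all 12·7 pixels = 51777/340 ≈ 152.2852941
V = pitch²·Σt = 1.02²·51777/340 = 158.438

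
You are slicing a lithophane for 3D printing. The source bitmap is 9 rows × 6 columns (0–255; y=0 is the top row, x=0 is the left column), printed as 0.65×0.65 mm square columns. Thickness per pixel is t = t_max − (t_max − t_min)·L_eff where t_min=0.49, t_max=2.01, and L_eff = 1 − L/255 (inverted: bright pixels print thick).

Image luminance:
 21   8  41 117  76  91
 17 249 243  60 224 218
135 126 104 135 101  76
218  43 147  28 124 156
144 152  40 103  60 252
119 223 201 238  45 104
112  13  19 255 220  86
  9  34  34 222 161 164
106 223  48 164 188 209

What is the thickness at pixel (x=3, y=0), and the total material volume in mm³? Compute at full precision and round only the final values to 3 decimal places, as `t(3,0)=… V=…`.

span = t_max - t_min = 2.01 - 0.49 = 1.520
L(3,0) = 117, L_eff = 1 - 117/255 = 0.541176 (inverted)
t(3,0) = 2.01 - 1.520·0.541176 = 1.187
Σt over all 9·6 pixels = 847021/12750 ≈ 66.4330196
V = pitch²·Σt = 0.65²·847021/12750 = 28.068

t(3,0)=1.187 V=28.068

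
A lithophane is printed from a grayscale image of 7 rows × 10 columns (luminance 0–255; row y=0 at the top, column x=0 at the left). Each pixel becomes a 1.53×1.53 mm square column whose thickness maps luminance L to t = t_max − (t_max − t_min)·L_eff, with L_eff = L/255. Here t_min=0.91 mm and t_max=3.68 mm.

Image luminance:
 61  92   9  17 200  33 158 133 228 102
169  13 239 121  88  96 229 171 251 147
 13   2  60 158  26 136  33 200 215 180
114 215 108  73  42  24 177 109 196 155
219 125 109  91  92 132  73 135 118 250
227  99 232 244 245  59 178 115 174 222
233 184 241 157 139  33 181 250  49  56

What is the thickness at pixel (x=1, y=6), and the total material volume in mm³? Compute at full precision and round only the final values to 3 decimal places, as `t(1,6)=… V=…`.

span = t_max - t_min = 3.68 - 0.91 = 2.770
L(1,6) = 184, L_eff = 184/255 = 0.721569
t(1,6) = 3.68 - 2.770·0.721569 = 1.681
Σt over all 7·10 pixels = 789953/5100 ≈ 154.8927451
V = pitch²·Σt = 1.53²·789953/5100 = 362.588

t(1,6)=1.681 V=362.588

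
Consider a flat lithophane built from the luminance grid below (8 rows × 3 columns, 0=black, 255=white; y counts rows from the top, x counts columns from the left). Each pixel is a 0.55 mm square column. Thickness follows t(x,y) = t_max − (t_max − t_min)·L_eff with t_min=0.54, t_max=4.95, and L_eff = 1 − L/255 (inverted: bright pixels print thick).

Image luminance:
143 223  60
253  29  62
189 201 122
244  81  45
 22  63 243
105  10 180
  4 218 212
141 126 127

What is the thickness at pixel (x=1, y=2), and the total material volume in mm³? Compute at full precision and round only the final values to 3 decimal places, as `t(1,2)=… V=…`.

span = t_max - t_min = 4.95 - 0.54 = 4.410
L(1,2) = 201, L_eff = 1 - 201/255 = 0.211765 (inverted)
t(1,2) = 4.95 - 4.410·0.211765 = 4.016
Σt over all 8·3 pixels = 566301/8500 ≈ 66.6236471
V = pitch²·Σt = 0.55²·566301/8500 = 20.154

t(1,2)=4.016 V=20.154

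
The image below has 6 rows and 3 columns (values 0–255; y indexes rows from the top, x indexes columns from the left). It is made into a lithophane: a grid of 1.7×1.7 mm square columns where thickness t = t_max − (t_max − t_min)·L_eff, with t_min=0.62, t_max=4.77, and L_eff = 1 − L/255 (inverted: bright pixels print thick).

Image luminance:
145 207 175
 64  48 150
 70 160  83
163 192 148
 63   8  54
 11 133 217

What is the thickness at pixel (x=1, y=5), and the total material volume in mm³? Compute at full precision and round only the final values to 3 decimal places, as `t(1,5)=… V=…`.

t(1,5)=2.785 V=130.599

span = t_max - t_min = 4.77 - 0.62 = 4.150
L(1,5) = 133, L_eff = 1 - 133/255 = 0.478431 (inverted)
t(1,5) = 4.77 - 4.150·0.478431 = 2.785
Σt over all 6·3 pixels = 45.19
V = pitch²·Σt = 1.7²·45.19 = 130.599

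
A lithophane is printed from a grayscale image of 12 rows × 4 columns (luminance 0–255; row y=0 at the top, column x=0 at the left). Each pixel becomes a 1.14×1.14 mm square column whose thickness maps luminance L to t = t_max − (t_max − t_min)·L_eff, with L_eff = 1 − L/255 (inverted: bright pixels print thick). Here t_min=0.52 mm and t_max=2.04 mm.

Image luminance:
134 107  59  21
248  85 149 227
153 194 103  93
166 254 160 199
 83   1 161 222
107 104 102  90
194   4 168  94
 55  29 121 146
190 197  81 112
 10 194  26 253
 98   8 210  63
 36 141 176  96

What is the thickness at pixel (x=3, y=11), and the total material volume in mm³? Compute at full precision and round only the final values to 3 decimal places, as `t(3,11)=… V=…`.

span = t_max - t_min = 2.04 - 0.52 = 1.520
L(3,11) = 96, L_eff = 1 - 96/255 = 0.623529 (inverted)
t(3,11) = 2.04 - 1.520·0.623529 = 1.092
Σt over all 12·4 pixels = 384232/6375 ≈ 60.2716863
V = pitch²·Σt = 1.14²·384232/6375 = 78.329

t(3,11)=1.092 V=78.329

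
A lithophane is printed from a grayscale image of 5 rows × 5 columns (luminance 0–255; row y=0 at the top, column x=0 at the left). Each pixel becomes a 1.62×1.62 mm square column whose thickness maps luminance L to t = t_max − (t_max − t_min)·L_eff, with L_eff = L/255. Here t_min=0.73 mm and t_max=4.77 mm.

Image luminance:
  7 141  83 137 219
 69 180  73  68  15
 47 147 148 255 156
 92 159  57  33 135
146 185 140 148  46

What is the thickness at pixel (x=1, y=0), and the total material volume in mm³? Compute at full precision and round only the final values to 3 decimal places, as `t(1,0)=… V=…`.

span = t_max - t_min = 4.77 - 0.73 = 4.040
L(1,0) = 141, L_eff = 141/255 = 0.552941
t(1,0) = 4.77 - 4.040·0.552941 = 2.536
Σt over all 5·5 pixels = 624977/8500 ≈ 73.5267059
V = pitch²·Σt = 1.62²·624977/8500 = 192.963

t(1,0)=2.536 V=192.963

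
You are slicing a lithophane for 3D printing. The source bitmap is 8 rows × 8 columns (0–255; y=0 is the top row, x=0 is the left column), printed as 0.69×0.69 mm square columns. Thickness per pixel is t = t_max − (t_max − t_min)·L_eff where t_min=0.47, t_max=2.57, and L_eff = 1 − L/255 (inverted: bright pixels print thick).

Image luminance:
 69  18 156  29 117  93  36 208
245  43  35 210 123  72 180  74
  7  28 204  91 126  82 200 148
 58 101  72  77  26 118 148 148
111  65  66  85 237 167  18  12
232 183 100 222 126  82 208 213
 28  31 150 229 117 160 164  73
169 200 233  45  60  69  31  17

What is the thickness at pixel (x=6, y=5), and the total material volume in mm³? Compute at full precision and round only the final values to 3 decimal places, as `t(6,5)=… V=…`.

t(6,5)=2.183 V=42.727

span = t_max - t_min = 2.57 - 0.47 = 2.100
L(6,5) = 208, L_eff = 1 - 208/255 = 0.184314 (inverted)
t(6,5) = 2.57 - 2.100·0.184314 = 2.183
Σt over all 8·8 pixels = 76283/850 ≈ 89.7447059
V = pitch²·Σt = 0.69²·76283/850 = 42.727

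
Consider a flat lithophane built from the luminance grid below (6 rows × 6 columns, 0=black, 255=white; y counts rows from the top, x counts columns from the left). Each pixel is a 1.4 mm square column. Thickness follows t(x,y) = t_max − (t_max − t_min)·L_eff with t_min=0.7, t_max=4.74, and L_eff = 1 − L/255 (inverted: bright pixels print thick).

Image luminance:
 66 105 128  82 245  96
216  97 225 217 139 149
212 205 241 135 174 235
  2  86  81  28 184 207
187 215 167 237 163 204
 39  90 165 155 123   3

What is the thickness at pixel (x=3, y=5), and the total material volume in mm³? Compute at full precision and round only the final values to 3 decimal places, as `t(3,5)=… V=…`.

span = t_max - t_min = 4.74 - 0.7 = 4.040
L(3,5) = 155, L_eff = 1 - 155/255 = 0.392157 (inverted)
t(3,5) = 4.74 - 4.040·0.392157 = 3.156
Σt over all 6·6 pixels = 696253/6375 ≈ 109.2161569
V = pitch²·Σt = 1.4²·696253/6375 = 214.064

t(3,5)=3.156 V=214.064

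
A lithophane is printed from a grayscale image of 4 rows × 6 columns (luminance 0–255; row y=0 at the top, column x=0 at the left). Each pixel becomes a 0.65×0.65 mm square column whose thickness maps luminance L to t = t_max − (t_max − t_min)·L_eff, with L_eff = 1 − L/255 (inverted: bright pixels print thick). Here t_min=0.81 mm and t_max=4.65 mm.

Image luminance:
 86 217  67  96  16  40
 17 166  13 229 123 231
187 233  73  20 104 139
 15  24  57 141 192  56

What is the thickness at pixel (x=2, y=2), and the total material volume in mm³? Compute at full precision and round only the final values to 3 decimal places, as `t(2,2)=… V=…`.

t(2,2)=1.909 V=24.387

span = t_max - t_min = 4.65 - 0.81 = 3.840
L(2,2) = 73, L_eff = 1 - 73/255 = 0.713725 (inverted)
t(2,2) = 4.65 - 3.840·0.713725 = 1.909
Σt over all 4·6 pixels = 122654/2125 ≈ 57.7195294
V = pitch²·Σt = 0.65²·122654/2125 = 24.387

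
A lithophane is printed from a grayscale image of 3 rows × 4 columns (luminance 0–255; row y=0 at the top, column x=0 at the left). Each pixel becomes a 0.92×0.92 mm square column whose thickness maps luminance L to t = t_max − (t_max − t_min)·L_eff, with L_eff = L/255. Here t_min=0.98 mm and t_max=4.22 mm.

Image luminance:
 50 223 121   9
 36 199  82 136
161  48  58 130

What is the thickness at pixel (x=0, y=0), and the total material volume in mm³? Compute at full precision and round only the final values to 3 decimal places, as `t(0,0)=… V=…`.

t(0,0)=3.585 V=29.387

span = t_max - t_min = 4.22 - 0.98 = 3.240
L(0,0) = 50, L_eff = 50/255 = 0.196078
t(0,0) = 4.22 - 3.240·0.196078 = 3.585
Σt over all 3·4 pixels = 73779/2125 ≈ 34.7195294
V = pitch²·Σt = 0.92²·73779/2125 = 29.387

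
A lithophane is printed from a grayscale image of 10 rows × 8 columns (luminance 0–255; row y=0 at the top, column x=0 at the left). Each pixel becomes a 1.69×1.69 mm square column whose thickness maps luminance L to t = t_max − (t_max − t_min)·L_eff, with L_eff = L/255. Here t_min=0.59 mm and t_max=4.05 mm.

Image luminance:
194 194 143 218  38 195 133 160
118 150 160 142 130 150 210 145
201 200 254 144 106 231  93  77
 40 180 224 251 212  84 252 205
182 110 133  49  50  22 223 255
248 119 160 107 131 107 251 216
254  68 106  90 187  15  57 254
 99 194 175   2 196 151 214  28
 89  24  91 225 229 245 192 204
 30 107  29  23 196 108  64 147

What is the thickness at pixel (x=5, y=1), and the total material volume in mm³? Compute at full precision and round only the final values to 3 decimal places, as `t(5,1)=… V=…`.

span = t_max - t_min = 4.05 - 0.59 = 3.460
L(5,1) = 150, L_eff = 150/255 = 0.588235
t(5,1) = 4.05 - 3.460·0.588235 = 2.015
Σt over all 10·8 pixels = 210863/1275 ≈ 165.3827451
V = pitch²·Σt = 1.69²·210863/1275 = 472.350

t(5,1)=2.015 V=472.350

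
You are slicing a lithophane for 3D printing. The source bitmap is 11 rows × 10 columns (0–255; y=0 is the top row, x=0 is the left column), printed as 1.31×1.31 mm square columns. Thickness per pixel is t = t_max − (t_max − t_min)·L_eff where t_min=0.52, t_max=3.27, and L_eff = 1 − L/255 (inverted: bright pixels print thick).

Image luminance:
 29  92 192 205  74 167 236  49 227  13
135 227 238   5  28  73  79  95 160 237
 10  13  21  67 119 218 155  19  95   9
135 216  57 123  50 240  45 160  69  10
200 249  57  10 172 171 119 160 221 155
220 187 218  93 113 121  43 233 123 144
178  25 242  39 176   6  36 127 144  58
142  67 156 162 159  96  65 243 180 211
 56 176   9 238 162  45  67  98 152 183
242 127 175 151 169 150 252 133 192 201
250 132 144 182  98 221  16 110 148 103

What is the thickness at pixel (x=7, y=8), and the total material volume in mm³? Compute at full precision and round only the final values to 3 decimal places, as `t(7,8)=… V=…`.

span = t_max - t_min = 3.27 - 0.52 = 2.750
L(7,8) = 98, L_eff = 1 - 98/255 = 0.615686 (inverted)
t(7,8) = 3.27 - 2.750·0.615686 = 1.577
Σt over all 11·10 pixels = 71863/340 ≈ 211.3617647
V = pitch²·Σt = 1.31²·71863/340 = 362.718

t(7,8)=1.577 V=362.718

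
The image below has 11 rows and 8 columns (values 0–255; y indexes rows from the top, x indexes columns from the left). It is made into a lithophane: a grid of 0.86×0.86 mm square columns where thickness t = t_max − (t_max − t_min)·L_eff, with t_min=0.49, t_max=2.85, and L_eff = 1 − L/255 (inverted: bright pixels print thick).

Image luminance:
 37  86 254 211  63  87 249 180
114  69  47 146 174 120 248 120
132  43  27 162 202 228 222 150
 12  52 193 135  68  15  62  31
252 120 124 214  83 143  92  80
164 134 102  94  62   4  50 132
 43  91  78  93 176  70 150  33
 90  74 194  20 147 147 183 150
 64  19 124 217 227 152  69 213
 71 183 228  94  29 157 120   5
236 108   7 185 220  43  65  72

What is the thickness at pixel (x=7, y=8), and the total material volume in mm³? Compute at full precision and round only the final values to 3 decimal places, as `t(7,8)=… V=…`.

t(7,8)=2.461 V=103.325

span = t_max - t_min = 2.85 - 0.49 = 2.360
L(7,8) = 213, L_eff = 1 - 213/255 = 0.164706 (inverted)
t(7,8) = 2.85 - 2.360·0.164706 = 2.461
Σt over all 11·8 pixels = 890614/6375 ≈ 139.7041569
V = pitch²·Σt = 0.86²·890614/6375 = 103.325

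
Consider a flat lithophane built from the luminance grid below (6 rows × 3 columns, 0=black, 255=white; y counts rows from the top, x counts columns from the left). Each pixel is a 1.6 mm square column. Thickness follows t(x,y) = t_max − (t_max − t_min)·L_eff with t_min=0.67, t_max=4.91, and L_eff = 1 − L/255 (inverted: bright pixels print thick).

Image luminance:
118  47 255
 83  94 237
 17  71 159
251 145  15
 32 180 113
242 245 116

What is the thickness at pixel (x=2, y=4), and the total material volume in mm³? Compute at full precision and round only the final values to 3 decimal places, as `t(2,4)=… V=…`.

t(2,4)=2.549 V=133.884

span = t_max - t_min = 4.91 - 0.67 = 4.240
L(2,4) = 113, L_eff = 1 - 113/255 = 0.556863 (inverted)
t(2,4) = 4.91 - 4.240·0.556863 = 2.549
Σt over all 6·3 pixels = 133361/2550 ≈ 52.2984314
V = pitch²·Σt = 1.6²·133361/2550 = 133.884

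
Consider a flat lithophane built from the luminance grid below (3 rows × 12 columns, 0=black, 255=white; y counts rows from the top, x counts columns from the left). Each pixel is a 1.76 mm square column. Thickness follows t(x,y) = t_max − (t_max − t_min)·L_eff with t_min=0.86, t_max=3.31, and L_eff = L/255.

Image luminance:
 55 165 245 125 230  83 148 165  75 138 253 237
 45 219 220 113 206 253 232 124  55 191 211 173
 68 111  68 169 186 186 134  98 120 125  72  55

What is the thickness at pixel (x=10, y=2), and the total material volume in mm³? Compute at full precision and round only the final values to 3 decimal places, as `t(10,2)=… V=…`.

span = t_max - t_min = 3.31 - 0.86 = 2.450
L(10,2) = 72, L_eff = 72/255 = 0.282353
t(10,2) = 3.31 - 2.450·0.282353 = 2.618
Σt over all 3·12 pixels = 345419/5100 ≈ 67.7292157
V = pitch²·Σt = 1.76²·345419/5100 = 209.798

t(10,2)=2.618 V=209.798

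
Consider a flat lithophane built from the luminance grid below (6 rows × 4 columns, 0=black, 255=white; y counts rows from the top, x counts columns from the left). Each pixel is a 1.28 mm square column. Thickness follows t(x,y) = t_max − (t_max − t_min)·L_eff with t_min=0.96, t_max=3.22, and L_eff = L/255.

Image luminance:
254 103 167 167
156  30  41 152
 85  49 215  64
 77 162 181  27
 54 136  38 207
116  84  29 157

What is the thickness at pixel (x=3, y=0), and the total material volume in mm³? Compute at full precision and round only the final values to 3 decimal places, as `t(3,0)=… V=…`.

t(3,0)=1.740 V=86.669

span = t_max - t_min = 3.22 - 0.96 = 2.260
L(3,0) = 167, L_eff = 167/255 = 0.654902
t(3,0) = 3.22 - 2.260·0.654902 = 1.740
Σt over all 6·4 pixels = 224819/4250 ≈ 52.8985882
V = pitch²·Σt = 1.28²·224819/4250 = 86.669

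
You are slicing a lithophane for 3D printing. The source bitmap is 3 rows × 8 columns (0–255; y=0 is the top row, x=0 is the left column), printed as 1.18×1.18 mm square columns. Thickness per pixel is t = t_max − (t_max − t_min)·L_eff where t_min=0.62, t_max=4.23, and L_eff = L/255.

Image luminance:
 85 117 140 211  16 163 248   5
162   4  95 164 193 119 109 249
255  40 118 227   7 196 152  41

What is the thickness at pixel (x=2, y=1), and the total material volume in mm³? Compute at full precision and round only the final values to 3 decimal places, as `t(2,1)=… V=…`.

span = t_max - t_min = 4.23 - 0.62 = 3.610
L(2,1) = 95, L_eff = 95/255 = 0.372549
t(2,1) = 4.23 - 3.610·0.372549 = 2.885
Σt over all 3·8 pixels = 365971/6375 ≈ 57.4072157
V = pitch²·Σt = 1.18²·365971/6375 = 79.934

t(2,1)=2.885 V=79.934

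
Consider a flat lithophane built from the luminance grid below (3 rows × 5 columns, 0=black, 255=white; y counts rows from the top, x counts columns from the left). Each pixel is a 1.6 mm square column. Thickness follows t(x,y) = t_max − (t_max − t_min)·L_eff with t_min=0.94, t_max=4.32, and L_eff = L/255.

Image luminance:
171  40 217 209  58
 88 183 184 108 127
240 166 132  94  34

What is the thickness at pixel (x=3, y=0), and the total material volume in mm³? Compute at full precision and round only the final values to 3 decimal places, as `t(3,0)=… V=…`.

span = t_max - t_min = 4.32 - 0.94 = 3.380
L(3,0) = 209, L_eff = 209/255 = 0.819608
t(3,0) = 4.32 - 3.380·0.819608 = 1.550
Σt over all 3·5 pixels = 479581/12750 ≈ 37.6141961
V = pitch²·Σt = 1.6²·479581/12750 = 96.292

t(3,0)=1.550 V=96.292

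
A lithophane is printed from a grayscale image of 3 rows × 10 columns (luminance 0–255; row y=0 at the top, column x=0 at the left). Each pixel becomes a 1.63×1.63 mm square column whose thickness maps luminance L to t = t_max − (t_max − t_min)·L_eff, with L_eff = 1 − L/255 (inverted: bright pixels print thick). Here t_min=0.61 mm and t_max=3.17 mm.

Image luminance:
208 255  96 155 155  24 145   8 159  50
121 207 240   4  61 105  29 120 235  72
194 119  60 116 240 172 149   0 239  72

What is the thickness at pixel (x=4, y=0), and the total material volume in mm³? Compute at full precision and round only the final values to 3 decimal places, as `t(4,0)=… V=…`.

span = t_max - t_min = 3.17 - 0.61 = 2.560
L(4,0) = 155, L_eff = 1 - 155/255 = 0.392157 (inverted)
t(4,0) = 3.17 - 2.560·0.392157 = 2.166
Σt over all 3·10 pixels = 48067/850 ≈ 56.5494118
V = pitch²·Σt = 1.63²·48067/850 = 150.246

t(4,0)=2.166 V=150.246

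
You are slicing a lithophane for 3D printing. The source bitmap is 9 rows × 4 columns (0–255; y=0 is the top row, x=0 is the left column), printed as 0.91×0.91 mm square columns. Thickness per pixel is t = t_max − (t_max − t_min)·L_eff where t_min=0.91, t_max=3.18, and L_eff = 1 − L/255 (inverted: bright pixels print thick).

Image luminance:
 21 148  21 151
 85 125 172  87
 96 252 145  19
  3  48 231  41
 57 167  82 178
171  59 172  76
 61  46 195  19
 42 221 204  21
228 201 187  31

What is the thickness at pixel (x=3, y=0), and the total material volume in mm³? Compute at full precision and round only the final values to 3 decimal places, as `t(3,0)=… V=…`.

span = t_max - t_min = 3.18 - 0.91 = 2.270
L(3,0) = 151, L_eff = 1 - 151/255 = 0.407843 (inverted)
t(3,0) = 3.18 - 2.270·0.407843 = 2.254
Σt over all 9·4 pixels = 103393/1500 ≈ 68.9286667
V = pitch²·Σt = 0.91²·103393/1500 = 57.080

t(3,0)=2.254 V=57.080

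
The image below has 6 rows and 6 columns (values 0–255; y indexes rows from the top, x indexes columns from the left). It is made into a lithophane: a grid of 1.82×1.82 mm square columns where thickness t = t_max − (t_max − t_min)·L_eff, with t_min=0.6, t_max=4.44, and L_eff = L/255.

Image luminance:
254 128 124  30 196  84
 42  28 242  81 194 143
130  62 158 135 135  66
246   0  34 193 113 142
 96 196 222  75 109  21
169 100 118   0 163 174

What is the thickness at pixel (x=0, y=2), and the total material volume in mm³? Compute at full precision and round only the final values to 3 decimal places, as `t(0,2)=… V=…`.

t(0,2)=2.482 V=309.829

span = t_max - t_min = 4.44 - 0.6 = 3.840
L(0,2) = 130, L_eff = 130/255 = 0.509804
t(0,2) = 4.44 - 3.840·0.509804 = 2.482
Σt over all 6·6 pixels = 93.536
V = pitch²·Σt = 1.82²·93.536 = 309.829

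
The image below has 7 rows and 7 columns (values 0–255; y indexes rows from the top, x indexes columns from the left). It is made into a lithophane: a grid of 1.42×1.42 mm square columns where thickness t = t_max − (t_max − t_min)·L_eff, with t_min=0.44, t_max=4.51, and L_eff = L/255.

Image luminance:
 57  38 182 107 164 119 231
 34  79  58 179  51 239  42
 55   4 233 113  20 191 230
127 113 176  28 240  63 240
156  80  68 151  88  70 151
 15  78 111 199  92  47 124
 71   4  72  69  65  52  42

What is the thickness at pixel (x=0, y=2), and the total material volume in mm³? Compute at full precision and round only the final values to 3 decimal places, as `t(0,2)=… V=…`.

t(0,2)=3.632 V=277.672

span = t_max - t_min = 4.51 - 0.44 = 4.070
L(0,2) = 55, L_eff = 55/255 = 0.215686
t(0,2) = 4.51 - 4.070·0.215686 = 3.632
Σt over all 7·7 pixels = 3511519/25500 ≈ 137.7066275
V = pitch²·Σt = 1.42²·3511519/25500 = 277.672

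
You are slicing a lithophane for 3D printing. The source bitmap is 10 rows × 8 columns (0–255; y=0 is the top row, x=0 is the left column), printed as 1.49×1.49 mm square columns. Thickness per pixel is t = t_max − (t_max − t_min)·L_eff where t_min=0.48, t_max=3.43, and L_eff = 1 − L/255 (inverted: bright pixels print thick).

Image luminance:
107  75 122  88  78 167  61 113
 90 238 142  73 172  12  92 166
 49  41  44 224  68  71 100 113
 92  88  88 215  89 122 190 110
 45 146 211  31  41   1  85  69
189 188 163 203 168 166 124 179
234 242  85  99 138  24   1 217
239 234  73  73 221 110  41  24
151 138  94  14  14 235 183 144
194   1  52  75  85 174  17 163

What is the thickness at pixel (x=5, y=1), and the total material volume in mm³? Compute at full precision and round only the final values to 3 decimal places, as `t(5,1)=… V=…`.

span = t_max - t_min = 3.43 - 0.48 = 2.950
L(5,1) = 12, L_eff = 1 - 12/255 = 0.952941 (inverted)
t(5,1) = 3.43 - 2.950·0.952941 = 0.619
Σt over all 10·8 pixels = 372211/2550 ≈ 145.9650980
V = pitch²·Σt = 1.49²·372211/2550 = 324.057

t(5,1)=0.619 V=324.057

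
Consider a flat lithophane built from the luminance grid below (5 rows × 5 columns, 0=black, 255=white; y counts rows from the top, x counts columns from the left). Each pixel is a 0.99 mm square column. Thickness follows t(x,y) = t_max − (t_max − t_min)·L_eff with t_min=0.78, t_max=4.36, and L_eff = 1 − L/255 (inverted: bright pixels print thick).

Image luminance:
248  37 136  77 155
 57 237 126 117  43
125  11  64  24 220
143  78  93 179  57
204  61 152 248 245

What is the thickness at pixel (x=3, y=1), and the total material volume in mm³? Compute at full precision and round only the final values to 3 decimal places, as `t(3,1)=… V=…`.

span = t_max - t_min = 4.36 - 0.78 = 3.580
L(3,1) = 117, L_eff = 1 - 117/255 = 0.541176 (inverted)
t(3,1) = 4.36 - 3.580·0.541176 = 2.423
Σt over all 5·5 pixels = 405074/6375 ≈ 63.5410196
V = pitch²·Σt = 0.99²·405074/6375 = 62.277

t(3,1)=2.423 V=62.277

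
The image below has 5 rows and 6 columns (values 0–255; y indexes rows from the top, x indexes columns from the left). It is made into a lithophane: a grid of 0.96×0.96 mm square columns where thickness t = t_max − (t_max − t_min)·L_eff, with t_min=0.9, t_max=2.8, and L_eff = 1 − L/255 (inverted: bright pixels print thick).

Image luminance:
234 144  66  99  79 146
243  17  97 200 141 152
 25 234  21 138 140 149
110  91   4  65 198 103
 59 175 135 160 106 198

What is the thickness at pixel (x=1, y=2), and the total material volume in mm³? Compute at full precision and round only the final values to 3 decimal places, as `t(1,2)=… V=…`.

t(1,2)=2.644 V=50.490

span = t_max - t_min = 2.8 - 0.9 = 1.900
L(1,2) = 234, L_eff = 1 - 234/255 = 0.082353 (inverted)
t(1,2) = 2.8 - 1.900·0.082353 = 2.644
Σt over all 5·6 pixels = 46567/850 ≈ 54.7847059
V = pitch²·Σt = 0.96²·46567/850 = 50.490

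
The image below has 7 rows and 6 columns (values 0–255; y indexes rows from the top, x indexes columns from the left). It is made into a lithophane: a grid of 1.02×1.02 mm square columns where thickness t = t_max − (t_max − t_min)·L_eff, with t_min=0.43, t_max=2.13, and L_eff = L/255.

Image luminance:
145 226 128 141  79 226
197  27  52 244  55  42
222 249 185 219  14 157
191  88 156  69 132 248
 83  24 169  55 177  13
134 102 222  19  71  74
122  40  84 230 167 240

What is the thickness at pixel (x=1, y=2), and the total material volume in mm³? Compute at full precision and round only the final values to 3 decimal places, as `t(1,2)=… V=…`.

t(1,2)=0.470 V=54.801

span = t_max - t_min = 2.13 - 0.43 = 1.700
L(1,2) = 249, L_eff = 249/255 = 0.976471
t(1,2) = 2.13 - 1.700·0.976471 = 0.470
Σt over all 7·6 pixels = 7901/150 ≈ 52.6733333
V = pitch²·Σt = 1.02²·7901/150 = 54.801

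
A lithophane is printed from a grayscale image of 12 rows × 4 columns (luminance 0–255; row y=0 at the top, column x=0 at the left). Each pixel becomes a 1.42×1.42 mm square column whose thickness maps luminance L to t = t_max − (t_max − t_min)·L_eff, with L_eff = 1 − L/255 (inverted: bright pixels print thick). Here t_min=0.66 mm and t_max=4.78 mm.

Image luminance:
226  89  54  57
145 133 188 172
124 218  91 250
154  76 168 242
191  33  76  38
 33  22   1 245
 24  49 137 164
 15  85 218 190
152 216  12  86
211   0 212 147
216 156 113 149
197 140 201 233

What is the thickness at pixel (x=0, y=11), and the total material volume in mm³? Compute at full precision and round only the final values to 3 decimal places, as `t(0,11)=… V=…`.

t(0,11)=3.843 V=270.722

span = t_max - t_min = 4.78 - 0.66 = 4.120
L(0,11) = 197, L_eff = 1 - 197/255 = 0.227451 (inverted)
t(0,11) = 4.78 - 4.120·0.227451 = 3.843
Σt over all 12·4 pixels = 855907/6375 ≈ 134.2599216
V = pitch²·Σt = 1.42²·855907/6375 = 270.722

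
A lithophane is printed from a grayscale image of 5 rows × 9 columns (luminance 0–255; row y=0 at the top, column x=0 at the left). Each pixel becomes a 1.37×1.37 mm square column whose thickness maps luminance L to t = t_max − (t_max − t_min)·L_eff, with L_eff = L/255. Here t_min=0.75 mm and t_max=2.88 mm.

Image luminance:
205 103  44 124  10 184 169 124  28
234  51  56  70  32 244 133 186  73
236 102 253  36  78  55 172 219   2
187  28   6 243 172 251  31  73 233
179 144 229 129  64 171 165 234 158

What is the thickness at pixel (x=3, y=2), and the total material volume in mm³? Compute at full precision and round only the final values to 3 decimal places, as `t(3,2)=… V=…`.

t(3,2)=2.579 V=150.435

span = t_max - t_min = 2.88 - 0.75 = 2.130
L(3,2) = 36, L_eff = 36/255 = 0.141176
t(3,2) = 2.88 - 2.130·0.141176 = 2.579
Σt over all 5·9 pixels = 34064/425 ≈ 80.1505882
V = pitch²·Σt = 1.37²·34064/425 = 150.435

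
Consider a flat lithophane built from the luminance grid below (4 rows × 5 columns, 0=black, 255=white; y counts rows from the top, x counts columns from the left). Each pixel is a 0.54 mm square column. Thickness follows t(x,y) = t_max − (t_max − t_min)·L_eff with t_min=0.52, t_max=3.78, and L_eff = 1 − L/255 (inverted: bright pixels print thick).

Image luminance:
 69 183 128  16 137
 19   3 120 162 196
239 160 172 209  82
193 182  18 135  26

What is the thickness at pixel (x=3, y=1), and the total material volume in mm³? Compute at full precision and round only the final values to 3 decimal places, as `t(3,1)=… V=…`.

span = t_max - t_min = 3.78 - 0.52 = 3.260
L(3,1) = 162, L_eff = 1 - 162/255 = 0.364706 (inverted)
t(3,1) = 3.78 - 3.260·0.364706 = 2.591
Σt over all 4·5 pixels = 531787/12750 ≈ 41.7087843
V = pitch²·Σt = 0.54²·531787/12750 = 12.162

t(3,1)=2.591 V=12.162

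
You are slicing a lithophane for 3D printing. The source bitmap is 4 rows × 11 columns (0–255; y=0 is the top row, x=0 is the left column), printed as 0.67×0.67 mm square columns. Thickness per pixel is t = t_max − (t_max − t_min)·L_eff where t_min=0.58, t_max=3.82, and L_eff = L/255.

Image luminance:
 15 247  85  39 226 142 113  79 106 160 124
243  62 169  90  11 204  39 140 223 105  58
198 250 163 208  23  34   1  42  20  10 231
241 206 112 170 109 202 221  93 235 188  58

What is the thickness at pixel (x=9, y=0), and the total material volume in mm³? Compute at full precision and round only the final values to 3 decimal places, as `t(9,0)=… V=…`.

t(9,0)=1.787 V=42.969

span = t_max - t_min = 3.82 - 0.58 = 3.240
L(9,0) = 160, L_eff = 160/255 = 0.627451
t(9,0) = 3.82 - 3.240·0.627451 = 1.787
Σt over all 4·11 pixels = 95.72
V = pitch²·Σt = 0.67²·95.72 = 42.969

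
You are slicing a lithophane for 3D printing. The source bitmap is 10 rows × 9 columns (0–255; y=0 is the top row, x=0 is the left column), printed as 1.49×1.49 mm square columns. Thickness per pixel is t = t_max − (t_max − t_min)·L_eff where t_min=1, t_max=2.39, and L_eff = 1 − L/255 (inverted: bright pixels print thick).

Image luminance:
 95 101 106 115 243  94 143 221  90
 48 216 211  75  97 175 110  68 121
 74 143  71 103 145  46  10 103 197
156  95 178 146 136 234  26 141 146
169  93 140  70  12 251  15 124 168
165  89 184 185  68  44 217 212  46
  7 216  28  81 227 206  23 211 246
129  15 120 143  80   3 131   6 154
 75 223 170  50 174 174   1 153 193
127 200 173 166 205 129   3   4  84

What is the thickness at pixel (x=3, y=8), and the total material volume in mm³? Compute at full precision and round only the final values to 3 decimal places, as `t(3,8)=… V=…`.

t(3,8)=1.273 V=333.666

span = t_max - t_min = 2.39 - 1 = 1.390
L(3,8) = 50, L_eff = 1 - 50/255 = 0.803922 (inverted)
t(3,8) = 2.39 - 1.390·0.803922 = 1.273
Σt over all 10·9 pixels = 1277493/8500 ≈ 150.2932941
V = pitch²·Σt = 1.49²·1277493/8500 = 333.666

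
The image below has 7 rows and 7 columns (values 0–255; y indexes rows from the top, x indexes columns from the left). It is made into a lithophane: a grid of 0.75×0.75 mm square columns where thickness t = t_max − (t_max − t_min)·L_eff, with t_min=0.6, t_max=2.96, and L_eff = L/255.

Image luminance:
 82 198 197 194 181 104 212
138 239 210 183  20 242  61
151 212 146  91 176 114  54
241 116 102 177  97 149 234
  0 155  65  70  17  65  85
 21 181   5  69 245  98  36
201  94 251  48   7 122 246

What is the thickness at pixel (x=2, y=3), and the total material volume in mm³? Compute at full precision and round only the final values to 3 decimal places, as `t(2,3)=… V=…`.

span = t_max - t_min = 2.96 - 0.6 = 2.360
L(2,3) = 102, L_eff = 102/255 = 0.400000
t(2,3) = 2.96 - 2.360·0.400000 = 2.016
Σt over all 7·7 pixels = 182304/2125 ≈ 85.7901176
V = pitch²·Σt = 0.75²·182304/2125 = 48.257

t(2,3)=2.016 V=48.257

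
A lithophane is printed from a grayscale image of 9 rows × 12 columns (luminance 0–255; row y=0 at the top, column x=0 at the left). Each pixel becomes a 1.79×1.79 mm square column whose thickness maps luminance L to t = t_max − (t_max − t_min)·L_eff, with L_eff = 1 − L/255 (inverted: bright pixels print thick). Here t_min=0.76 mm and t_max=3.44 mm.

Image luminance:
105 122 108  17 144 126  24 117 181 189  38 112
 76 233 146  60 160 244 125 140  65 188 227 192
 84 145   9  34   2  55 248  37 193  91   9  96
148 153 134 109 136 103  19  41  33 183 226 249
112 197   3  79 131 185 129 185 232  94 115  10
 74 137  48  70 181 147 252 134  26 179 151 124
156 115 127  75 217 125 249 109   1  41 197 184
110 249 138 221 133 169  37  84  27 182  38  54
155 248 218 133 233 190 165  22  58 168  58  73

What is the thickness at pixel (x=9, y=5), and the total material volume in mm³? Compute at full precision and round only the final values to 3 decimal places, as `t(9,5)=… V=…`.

t(9,5)=2.641 V=715.241

span = t_max - t_min = 3.44 - 0.76 = 2.680
L(9,5) = 179, L_eff = 1 - 179/255 = 0.298039 (inverted)
t(9,5) = 3.44 - 2.680·0.298039 = 2.641
Σt over all 9·12 pixels = 16742/75 ≈ 223.2266667
V = pitch²·Σt = 1.79²·16742/75 = 715.241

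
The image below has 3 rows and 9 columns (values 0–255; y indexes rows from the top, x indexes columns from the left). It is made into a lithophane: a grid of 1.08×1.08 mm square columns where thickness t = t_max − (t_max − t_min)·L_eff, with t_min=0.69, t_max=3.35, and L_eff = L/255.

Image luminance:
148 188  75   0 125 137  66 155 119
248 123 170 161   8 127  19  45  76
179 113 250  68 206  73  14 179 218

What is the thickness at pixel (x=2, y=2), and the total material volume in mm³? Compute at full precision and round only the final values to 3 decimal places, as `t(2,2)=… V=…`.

span = t_max - t_min = 3.35 - 0.69 = 2.660
L(2,2) = 250, L_eff = 250/255 = 0.980392
t(2,2) = 3.35 - 2.660·0.980392 = 0.742
Σt over all 3·9 pixels = 286267/5100 ≈ 56.1307843
V = pitch²·Σt = 1.08²·286267/5100 = 65.471

t(2,2)=0.742 V=65.471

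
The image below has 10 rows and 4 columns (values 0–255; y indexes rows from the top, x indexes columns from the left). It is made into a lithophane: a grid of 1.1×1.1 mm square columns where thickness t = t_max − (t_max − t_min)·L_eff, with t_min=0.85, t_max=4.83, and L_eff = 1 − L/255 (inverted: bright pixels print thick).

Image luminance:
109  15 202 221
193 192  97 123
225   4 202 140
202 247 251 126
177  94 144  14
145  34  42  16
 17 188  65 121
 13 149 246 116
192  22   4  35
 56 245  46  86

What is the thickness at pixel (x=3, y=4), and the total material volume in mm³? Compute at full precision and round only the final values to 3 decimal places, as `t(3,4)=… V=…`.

span = t_max - t_min = 4.83 - 0.85 = 3.980
L(3,4) = 14, L_eff = 1 - 14/255 = 0.945098 (inverted)
t(3,4) = 4.83 - 3.980·0.945098 = 1.069
Σt over all 10·4 pixels = 695942/6375 ≈ 109.1673725
V = pitch²·Σt = 1.1²·695942/6375 = 132.093

t(3,4)=1.069 V=132.093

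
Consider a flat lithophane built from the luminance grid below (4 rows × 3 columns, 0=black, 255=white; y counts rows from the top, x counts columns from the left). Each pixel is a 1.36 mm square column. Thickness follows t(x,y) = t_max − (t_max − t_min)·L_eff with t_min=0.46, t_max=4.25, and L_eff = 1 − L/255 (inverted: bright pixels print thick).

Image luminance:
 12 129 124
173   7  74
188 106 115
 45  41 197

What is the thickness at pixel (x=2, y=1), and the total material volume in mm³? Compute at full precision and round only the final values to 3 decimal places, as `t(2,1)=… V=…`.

t(2,1)=1.560 V=43.500

span = t_max - t_min = 4.25 - 0.46 = 3.790
L(2,1) = 74, L_eff = 1 - 74/255 = 0.709804 (inverted)
t(2,1) = 4.25 - 3.790·0.709804 = 1.560
Σt over all 4·3 pixels = 599729/25500 ≈ 23.5187843
V = pitch²·Σt = 1.36²·599729/25500 = 43.500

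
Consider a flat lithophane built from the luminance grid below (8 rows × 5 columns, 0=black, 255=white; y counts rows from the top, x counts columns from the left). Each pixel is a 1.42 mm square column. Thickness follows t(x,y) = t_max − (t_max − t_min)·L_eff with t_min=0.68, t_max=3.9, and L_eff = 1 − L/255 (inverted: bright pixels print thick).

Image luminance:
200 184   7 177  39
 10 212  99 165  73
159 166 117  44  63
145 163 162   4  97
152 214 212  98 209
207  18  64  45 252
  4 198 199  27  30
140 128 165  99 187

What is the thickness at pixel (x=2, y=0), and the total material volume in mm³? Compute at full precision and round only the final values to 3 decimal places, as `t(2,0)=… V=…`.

t(2,0)=0.768 V=180.476

span = t_max - t_min = 3.9 - 0.68 = 3.220
L(2,0) = 7, L_eff = 1 - 7/255 = 0.972549 (inverted)
t(2,0) = 3.9 - 3.220·0.972549 = 0.768
Σt over all 8·5 pixels = 570587/6375 ≈ 89.5038431
V = pitch²·Σt = 1.42²·570587/6375 = 180.476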